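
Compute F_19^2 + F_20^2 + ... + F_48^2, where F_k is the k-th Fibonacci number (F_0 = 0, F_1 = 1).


There is a standard identity sum_{k=0}^{N} F_k^2 = F_N * F_{N+1} (proved inductively from the telescoping relation F_k^2 = F_k F_{k+1} - F_{k-1} F_k). Then
sum_{k=19}^{48} F_k^2 = F_48 F_49 - F_18 F_19.
Computing: F_48 = 4807526976, F_49 = 7778742049, F_18 = 2584, F_19 = 4181.
Sum = 4807526976 * 7778742049 - 2584 * 4181 = 37396512239902210120.

37396512239902210120


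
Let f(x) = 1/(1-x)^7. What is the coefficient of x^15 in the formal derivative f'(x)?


Differentiate: d/dx [ 1/(1-x)^r ] = r / (1-x)^(r+1).
Here r = 7, so f'(x) = 7 / (1-x)^8.
The expansion of 1/(1-x)^(r+1) has coefficient of x^n equal to C(n+r, r).
So the coefficient of x^15 in f'(x) is
7 * C(22, 7) = 7 * 170544 = 1193808

1193808


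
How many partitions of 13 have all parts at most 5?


Using the generating function (1-x)^(-1)(1-x^2)^(-1)...(1-x^5)^(-1),
the coefficient of x^13 counts these restricted partitions.
Result = 57

57


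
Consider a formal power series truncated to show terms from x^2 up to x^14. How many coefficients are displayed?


From x^2 to x^14 inclusive, the count is 14 - 2 + 1 = 13.

13


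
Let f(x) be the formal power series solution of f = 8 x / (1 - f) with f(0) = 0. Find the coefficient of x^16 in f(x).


Apply Lagrange inversion: f = 8 x * phi(f) with phi(t) = 1/(1 - t), so
[x^n] f = 8^n * (1/n) [t^(n-1)] phi(t)^n = 8^n * (1/n) [t^(n-1)] (1 - t)^(-n) = 8^n * (1/n) C(2n - 2, n - 1) = 8^n * C_{n-1}.
For n = 16: C_15 = C(30, 15) / 16 = 155117520/16 = 9694845.
With the 8^16 = 281474976710656 factor, the coefficient is 281474976710656 * 9694845 = 2728856270588419768320.

2728856270588419768320


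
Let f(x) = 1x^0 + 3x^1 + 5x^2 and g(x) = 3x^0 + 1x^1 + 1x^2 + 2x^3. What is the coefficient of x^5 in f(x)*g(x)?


Cauchy product at x^5:
5*2
= 10

10


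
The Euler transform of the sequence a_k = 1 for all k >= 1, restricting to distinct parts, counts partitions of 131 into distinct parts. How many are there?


Partitions of 131 into distinct parts can be computed via generating function.
Product (1+x)(1+x^2)(1+x^3)...
The coefficient of x^131 = 5010688

5010688


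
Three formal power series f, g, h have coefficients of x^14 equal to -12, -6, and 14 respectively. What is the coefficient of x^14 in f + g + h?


Series addition is componentwise:
-12 + -6 + 14
= -4

-4


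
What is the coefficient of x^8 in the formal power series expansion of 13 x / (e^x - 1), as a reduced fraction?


The exponential generating function for Bernoulli numbers is
x / (e^x - 1) = sum_{k>=0} B_k x^k / k!.
So the coefficient of x^8 in 13 x / (e^x - 1) is 13 B_8 / 8!.
Computing: B_8 = -1/30, 8! = 40320, giving
13 * -1/30 / 40320 = -13/1209600.

-13/1209600


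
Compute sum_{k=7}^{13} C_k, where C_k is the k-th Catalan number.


C_7 through C_13: 429, 1430, 4862, 16796, 58786, 208012, 742900
Sum = 429 + 1430 + 4862 + 16796 + 58786 + 208012 + 742900
= 1033215

1033215


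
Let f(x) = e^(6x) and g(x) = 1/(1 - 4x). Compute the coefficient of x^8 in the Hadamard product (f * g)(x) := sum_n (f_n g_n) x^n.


Expanding: f_k = 6^k/k! (from e^(6x)) and g_k = 4^k (from 1/(1 - 4x)). So the Hadamard coefficient (f * g)_k = 6^k 4^k / k! = (24)^k / k!.
For k = 8: 24^8/8! = 110075314176/40320 = 95551488/35.

95551488/35


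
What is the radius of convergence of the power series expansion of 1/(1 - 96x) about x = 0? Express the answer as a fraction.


Expanding 1/(1 - 96x) = sum_{k>=0} 96^k x^k, the series converges when |96x| < 1, i.e., |x| < 1/96.
So the radius of convergence is 1/96 = 1/96.

1/96


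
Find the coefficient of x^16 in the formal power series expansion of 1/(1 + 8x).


Write 1/(1 + c x) = 1/(1 - (-c) x) and apply the geometric-series identity
1/(1 - y) = sum_{k>=0} y^k to get 1/(1 + c x) = sum_{k>=0} (-c)^k x^k.
So the coefficient of x^k is (-c)^k = (-1)^k * c^k.
Here c = 8 and k = 16:
(-8)^16 = 1 * 281474976710656 = 281474976710656

281474976710656


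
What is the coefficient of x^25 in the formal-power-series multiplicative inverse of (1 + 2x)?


The inverse is 1/(1 + 2x). Apply the geometric identity 1/(1 - y) = sum_{k>=0} y^k with y = -2x:
1/(1 + 2x) = sum_{k>=0} (-2)^k x^k.
So the coefficient of x^25 is (-2)^25 = -33554432.

-33554432


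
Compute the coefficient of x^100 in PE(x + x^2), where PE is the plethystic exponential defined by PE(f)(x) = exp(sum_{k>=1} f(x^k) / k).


With f(x) = x + x^2, the exponent is sum_{k>=1} (x^k + x^(2k)) / k = -ln(1 - x) - ln(1 - x^2). Exponentiating:
PE(x + x^2) = 1 / ((1 - x)(1 - x^2)).
This is the generating function for partitions of n into parts of size 1 or 2. The number of 2's can be any j in 0..50, and the rest are 1's, so
[x^100] = floor(100/2) + 1 = 51.

51


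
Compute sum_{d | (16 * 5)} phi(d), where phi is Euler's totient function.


First, 16 * 5 = 80. One classical identity is sum_{d | n} phi(d) = n (each k in [1, n] has a unique gcd with n, and among the k's with gcd(k, n) = n/d there are phi(d) of them). So the sum equals 80. We also verify directly:
Divisors of 80: 1, 2, 4, 5, 8, 10, 16, 20, 40, 80.
phi values: 1, 1, 2, 4, 4, 4, 8, 8, 16, 32.
Sum = 80.

80


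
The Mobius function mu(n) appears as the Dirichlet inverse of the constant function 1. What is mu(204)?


204 has a squared prime factor, so mu(204) = 0.
Factorization reveals a repeated prime.

0


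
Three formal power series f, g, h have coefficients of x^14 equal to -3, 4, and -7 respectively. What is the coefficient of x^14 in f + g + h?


Series addition is componentwise:
-3 + 4 + -7
= -6

-6


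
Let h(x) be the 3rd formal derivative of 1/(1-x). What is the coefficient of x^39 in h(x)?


Differentiating 3 times: d^3/dx^3 [1/(1-x)] = 3!/(1-x)^4.
The expansion 1/(1-x)^4 = sum_{k>=0} C(k+3, 3) x^k, so the coefficient of x^n in 3!/(1-x)^4 is 3! * C(n+3, 3).
For n = 39: 6 * C(42, 3) = 6 * 11480 = 68880

68880


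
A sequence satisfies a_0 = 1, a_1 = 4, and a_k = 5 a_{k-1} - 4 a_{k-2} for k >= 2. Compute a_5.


The characteristic equation is t^2 - 5 t + 4 = 0, with roots r_1 = 4 and r_2 = 1 (so c_1 = r_1 + r_2, c_2 = -r_1 r_2 as required).
One can use the closed form a_n = A r_1^n + B r_2^n, but direct iteration is more reliable:
a_0 = 1, a_1 = 4, a_2 = 16, a_3 = 64, a_4 = 256, a_5 = 1024.
So a_5 = 1024.

1024


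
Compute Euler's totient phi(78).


phi(n) counts integers in [1, n] coprime to n. Using the multiplicative formula phi(n) = n * prod_{p | n} (1 - 1/p):
78 = 2 * 3 * 13, so
phi(78) = 78 * (1 - 1/2) * (1 - 1/3) * (1 - 1/13) = 24.

24


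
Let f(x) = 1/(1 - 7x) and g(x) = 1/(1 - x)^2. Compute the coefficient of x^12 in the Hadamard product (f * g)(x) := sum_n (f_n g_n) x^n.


f has coefficients f_k = 7^k. For g = 1/(1 - x)^2 the coefficient is g_k = C(k + 1, 1) = k + 1. The Hadamard coefficient is (f * g)_k = 7^k * (k + 1).
For k = 12: 7^12 * 13 = 13841287201 * 13 = 179936733613.

179936733613


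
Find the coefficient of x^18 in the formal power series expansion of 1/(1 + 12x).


Write 1/(1 + c x) = 1/(1 - (-c) x) and apply the geometric-series identity
1/(1 - y) = sum_{k>=0} y^k to get 1/(1 + c x) = sum_{k>=0} (-c)^k x^k.
So the coefficient of x^k is (-c)^k = (-1)^k * c^k.
Here c = 12 and k = 18:
(-12)^18 = 1 * 26623333280885243904 = 26623333280885243904

26623333280885243904


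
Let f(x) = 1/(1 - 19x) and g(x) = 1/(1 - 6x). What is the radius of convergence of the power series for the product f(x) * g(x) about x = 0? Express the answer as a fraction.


The radius of 1/(1 - 19x) is 1/19 (nearest singularity at x = 1/19), and the radius of 1/(1 - 6x) is 1/6.
The product f(x)*g(x) = 1/((1 - 19x)(1 - 6x)) has singularities at both 1/19 and 1/6, so its radius of convergence is the distance to the nearest one:
min(1/19, 1/6) = 1/19.

1/19


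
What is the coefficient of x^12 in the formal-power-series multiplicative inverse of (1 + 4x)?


The inverse is 1/(1 + 4x). Apply the geometric identity 1/(1 - y) = sum_{k>=0} y^k with y = -4x:
1/(1 + 4x) = sum_{k>=0} (-4)^k x^k.
So the coefficient of x^12 is (-4)^12 = 16777216.

16777216


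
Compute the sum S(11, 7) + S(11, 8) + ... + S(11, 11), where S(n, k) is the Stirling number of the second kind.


By definition, S(n, k) counts partitions of an n-set into exactly k nonempty blocks.
Computing row n = 11 for k = 7..11:
S(11, k): 63987, 11880, 1155, 55, 1
Sum = 77078.

77078


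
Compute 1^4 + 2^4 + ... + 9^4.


This power sum has a closed form given by Faulhaber's formula
sum_{k=1}^{m} k^p = (1 / (p + 1)) * sum_{j=0}^{p} C(p + 1, j) B_j m^(p + 1 - j),
but for small m direct computation is fastest:
1 + 16 + 81 + 256 + 625 + 1296 + 2401 + 4096 + 6561 = 15333.

15333


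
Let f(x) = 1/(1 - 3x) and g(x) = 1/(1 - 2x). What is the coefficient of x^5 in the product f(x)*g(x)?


The coefficient of x^n in f*g is the Cauchy product: sum_{k=0}^{n} a^k * b^(n-k).
With a=3, b=2, n=5:
sum_{k=0}^{5} 3^k * 2^(5-k)
= 665

665


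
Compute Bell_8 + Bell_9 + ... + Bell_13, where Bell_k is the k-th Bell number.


Recall Bell_k counts set partitions of a k-set (with Bell_0 = 1 by convention).
Bell_8 through Bell_13: 4140, 21147, 115975, 678570, 4213597, 27644437
Sum = 4140 + 21147 + 115975 + 678570 + 4213597 + 27644437 = 32677866.

32677866


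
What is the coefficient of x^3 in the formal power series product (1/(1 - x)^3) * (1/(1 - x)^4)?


Combine the factors: (1/(1 - x)^3) * (1/(1 - x)^4) = 1/(1 - x)^7.
Then use 1/(1 - x)^r = sum_{k>=0} C(k + r - 1, r - 1) x^k with r = 7 and k = 3:
C(9, 6) = 84.

84


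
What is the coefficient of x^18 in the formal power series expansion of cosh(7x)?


The Maclaurin series is cosh(t) = sum_{m>=0} t^(2m) / (2m)!, so substituting t = 7x, only even powers of x are nonzero, with coefficient of x^(2m) equal to 7^(2m) / (2m)!.
For x^18 the coefficient is 7^18/18! = 1628413597910449/6402373705728000 = 33232930569601/130660687872000.

33232930569601/130660687872000


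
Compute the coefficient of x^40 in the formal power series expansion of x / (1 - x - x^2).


Let f(x) = sum_{k>=0} a_k x^k. Multiplying f(x) * (1 - x - x^2) = x and matching coefficients gives a_0 = 0, a_1 = 1, and a_k = a_{k-1} + a_{k-2} for k >= 2. These are the Fibonacci numbers F_k.
Iterating from F_0 = 0, F_1 = 1:
F_0=0, F_1=1, F_2=1, F_3=2, F_4=3, F_5=5, F_6=8, F_7=13, F_8=21, F_9=34, ...
F_40 = 102334155.

102334155


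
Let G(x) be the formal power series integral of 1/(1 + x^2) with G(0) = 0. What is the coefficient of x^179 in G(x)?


1/(1 + x^2) = sum_{j>=0} (-1)^j x^(2j). Integrating termwise with G(0) = 0:
G(x) = sum_{j>=0} (-1)^j x^(2j+1) / (2j+1) = arctan(x).
Only odd powers are nonzero. For x^179 write 179 = 2*89 + 1, giving
(-1)^89 / 179 = -1/179 = -1/179.

-1/179


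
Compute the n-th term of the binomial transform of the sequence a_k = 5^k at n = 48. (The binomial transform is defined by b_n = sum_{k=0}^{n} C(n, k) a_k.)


With a_k = 5^k, b_n = sum_{k=0}^{n} C(n, k) 5^k = (1 + 5)^n by the binomial theorem.
For n = 48: (1 + 5)^48 = 6^48 = 22452257707354557240087211123792674816.

22452257707354557240087211123792674816


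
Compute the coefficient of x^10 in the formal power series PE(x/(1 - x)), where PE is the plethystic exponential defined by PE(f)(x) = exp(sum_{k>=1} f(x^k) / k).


For f(x) = x/(1 - x) we have
sum_{k>=1} f(x^k) / k = sum_{k>=1} (1/k) * x^k / (1 - x^k) = sum_{k, m >= 1} x^(k m) / k,
which after exponentiating simplifies to
PE(x/(1 - x)) = prod_{k>=1} 1 / (1 - x^k).
This is the generating function for the partition function p(n), so the coefficient of x^10 is p(10).
Computing p(10) by dynamic programming over parts 1, 2, ..., 10: p(10) = 42.

42


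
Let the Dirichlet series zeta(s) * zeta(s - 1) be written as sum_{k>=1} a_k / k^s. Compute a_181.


Convolution gives a_k = sum_{d | k} d * 1 = sum_{d | k} d = sigma(k), the sum of positive divisors of k.
For k = 181, the divisors are 1, 181, so
sigma(181) = 1 + 181 = 182.

182


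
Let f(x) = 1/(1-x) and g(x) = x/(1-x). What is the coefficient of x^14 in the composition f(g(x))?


First simplify the composition: f(g(x)) = 1/(1 - x/(1-x)) = (1-x)/((1-x) - x) = (1-x)/(1-2x).
Now extract the coefficient. Write (1-x)/(1-2x) = 1/(1-2x) - x/(1-2x).
The coefficient of x^n in 1/(1-2x) is 2^n, and in x/(1-2x) is 2^(n-1) (for n >= 1).
So the coefficient of x^14 is 2^14 - 2^13 = 16384 - 8192 = 8192.

8192


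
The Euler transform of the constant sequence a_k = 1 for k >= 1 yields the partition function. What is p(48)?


The Euler transform converts the sequence a_k = 1 into the number of integer partitions.
Using the recurrence or dynamic programming:
p(48) = 147273

147273


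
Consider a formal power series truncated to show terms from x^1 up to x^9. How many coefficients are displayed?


From x^1 to x^9 inclusive, the count is 9 - 1 + 1 = 9.

9


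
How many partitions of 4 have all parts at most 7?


Using the generating function (1-x)^(-1)(1-x^2)^(-1)...(1-x^7)^(-1),
the coefficient of x^4 counts these restricted partitions.
Result = 5

5


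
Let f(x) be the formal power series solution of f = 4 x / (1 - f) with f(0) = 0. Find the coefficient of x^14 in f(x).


Apply Lagrange inversion: f = 4 x * phi(f) with phi(t) = 1/(1 - t), so
[x^n] f = 4^n * (1/n) [t^(n-1)] phi(t)^n = 4^n * (1/n) [t^(n-1)] (1 - t)^(-n) = 4^n * (1/n) C(2n - 2, n - 1) = 4^n * C_{n-1}.
For n = 14: C_13 = C(26, 13) / 14 = 10400600/14 = 742900.
With the 4^14 = 268435456 factor, the coefficient is 268435456 * 742900 = 199420700262400.

199420700262400


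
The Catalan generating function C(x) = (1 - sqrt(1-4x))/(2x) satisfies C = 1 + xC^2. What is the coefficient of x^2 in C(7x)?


Substituting x -> 7x scales the n-th coefficient by 7^n, so [x^2] C(7x) = 7^2 * C_2.
C_2 = C(2*2, 2)/(3) = 6/3 = 2.
So 7^2 * 2 = 49 * 2 = 98.

98


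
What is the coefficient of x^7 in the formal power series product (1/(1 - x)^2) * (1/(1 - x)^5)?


Combine the factors: (1/(1 - x)^2) * (1/(1 - x)^5) = 1/(1 - x)^7.
Then use 1/(1 - x)^r = sum_{k>=0} C(k + r - 1, r - 1) x^k with r = 7 and k = 7:
C(13, 6) = 1716.

1716


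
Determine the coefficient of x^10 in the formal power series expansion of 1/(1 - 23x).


The geometric series identity gives 1/(1 - c x) = sum_{k>=0} c^k x^k, so the coefficient of x^k is c^k.
Here c = 23 and k = 10.
Computing: 23^10 = 41426511213649

41426511213649


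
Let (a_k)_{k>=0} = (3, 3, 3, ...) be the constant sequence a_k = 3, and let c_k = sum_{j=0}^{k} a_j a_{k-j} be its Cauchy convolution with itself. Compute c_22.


Since a_j = 3 for all j >= 0, the convolution sum becomes
c_k = sum_{j=0}^{k} 3 * 3 = 9 * (k + 1).
Equivalently, the generating function of (a_k) is 3/(1 - x) and its square is 9/(1 - x)^2 = sum_{k>=0} 9(k + 1) x^k.
For k = 22: 9 * 23 = 207.

207


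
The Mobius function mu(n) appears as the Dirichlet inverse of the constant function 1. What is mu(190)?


190 = 2 * 5 * 19 (all distinct primes).
mu(190) = (-1)^3 = -1

-1


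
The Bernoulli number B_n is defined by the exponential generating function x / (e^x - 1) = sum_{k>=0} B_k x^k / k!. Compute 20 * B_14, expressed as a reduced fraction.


Bernoulli numbers can also be computed recursively via B_0 = 1 and sum_{j=0}^{m} C(m+1, j) B_j = 0 for m >= 1. Odd-index Bernoulli numbers vanish for k >= 3.
Computing B_14 = 7/6, so 20 * B_14 = 20 * 7/6 = 70/3.

70/3


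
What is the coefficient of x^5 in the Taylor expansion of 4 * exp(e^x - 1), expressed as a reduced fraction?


exp(e^x - 1) = sum_{k>=0} Bell_k x^k / k!, where Bell_k is the k-th Bell number.
So the coefficient of x^5 is 4 * Bell_5 / 5!.
Computing: Bell_5 = 52 and 5! = 120, giving
4 * 52/120 = 26/15.

26/15


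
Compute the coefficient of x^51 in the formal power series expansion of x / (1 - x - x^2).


Let f(x) = sum_{k>=0} a_k x^k. Multiplying f(x) * (1 - x - x^2) = x and matching coefficients gives a_0 = 0, a_1 = 1, and a_k = a_{k-1} + a_{k-2} for k >= 2. These are the Fibonacci numbers F_k.
Iterating from F_0 = 0, F_1 = 1:
F_0=0, F_1=1, F_2=1, F_3=2, F_4=3, F_5=5, F_6=8, F_7=13, F_8=21, F_9=34, ...
F_51 = 20365011074.

20365011074


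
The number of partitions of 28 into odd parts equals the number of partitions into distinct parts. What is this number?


Computing partitions of 28 into odd parts (1, 3, 5, ...):
Using the generating function prod_{k>=0} 1/(1-x^(2k+1)),
the count is 222

222


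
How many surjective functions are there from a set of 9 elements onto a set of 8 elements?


By inclusion-exclusion on which target elements are missed, the number of surjections from an n-set onto a k-set is
surj(n, k) = sum_{j=0}^{k} (-1)^j C(k, j) (k - j)^n.
Equivalently surj(n, k) = k! * S(n, k), where S(n, k) is the Stirling number of the second kind.
For n = 9, k = 8:
S(9, 8) = 36, so
surj = 8! * 36 = 40320 * 36 = 1451520.

1451520


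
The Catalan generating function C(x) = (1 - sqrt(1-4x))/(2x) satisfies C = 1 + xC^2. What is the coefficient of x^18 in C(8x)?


Substituting x -> 8x scales the n-th coefficient by 8^n, so [x^18] C(8x) = 8^18 * C_18.
C_18 = C(2*18, 18)/(19) = 9075135300/19 = 477638700.
So 8^18 * 477638700 = 18014398509481984 * 477638700 = 8604373885350912511180800.

8604373885350912511180800


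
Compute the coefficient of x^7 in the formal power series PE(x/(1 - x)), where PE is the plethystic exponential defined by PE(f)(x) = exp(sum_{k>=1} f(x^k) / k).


For f(x) = x/(1 - x) we have
sum_{k>=1} f(x^k) / k = sum_{k>=1} (1/k) * x^k / (1 - x^k) = sum_{k, m >= 1} x^(k m) / k,
which after exponentiating simplifies to
PE(x/(1 - x)) = prod_{k>=1} 1 / (1 - x^k).
This is the generating function for the partition function p(n), so the coefficient of x^7 is p(7).
Computing p(7) by dynamic programming over parts 1, 2, ..., 7: p(7) = 15.

15


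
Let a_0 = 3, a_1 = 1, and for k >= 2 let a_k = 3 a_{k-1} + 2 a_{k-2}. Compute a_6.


Iterating the recurrence forward:
a_0 = 3
a_1 = 1
a_2 = 3*1 + 2*3 = 9
a_3 = 3*9 + 2*1 = 29
a_4 = 3*29 + 2*9 = 105
a_5 = 3*105 + 2*29 = 373
a_6 = 3*373 + 2*105 = 1329
So a_6 = 1329.

1329


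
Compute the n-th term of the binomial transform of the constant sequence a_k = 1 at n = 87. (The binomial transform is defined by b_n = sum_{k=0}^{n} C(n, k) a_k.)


With a_k = 1 for all k, b_n = sum_{k=0}^{n} C(n, k) = 2^n by the binomial theorem.
For n = 87: 2^87 = 154742504910672534362390528.

154742504910672534362390528


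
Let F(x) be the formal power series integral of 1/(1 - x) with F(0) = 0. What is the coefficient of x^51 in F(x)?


1/(1 - x) = sum_{k>=0} x^k. Integrating termwise and using F(0) = 0 gives
F(x) = sum_{k>=0} x^(k+1) / (k+1) = sum_{m>=1} x^m / m = -ln(1 - x).
So the coefficient of x^51 is 1/51 = 1/51.

1/51


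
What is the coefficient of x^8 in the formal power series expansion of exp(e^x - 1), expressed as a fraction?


exp(e^x - 1) is the exponential generating function for the Bell numbers Bell_k: exp(e^x - 1) = sum_{k>=0} Bell_k x^k / k!.
So the coefficient of x^8 in exp(e^x - 1) is Bell_8 / 8!.
Computing: Bell_8 = 4140 and 8! = 40320, giving
4140/40320 = 23/224.

23/224


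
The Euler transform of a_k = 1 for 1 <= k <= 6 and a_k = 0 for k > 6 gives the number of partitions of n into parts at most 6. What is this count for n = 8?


Partitions of 8 into parts at most 6:
Using generating function (1-x)^(-1)(1-x^2)^(-1)...(1-x^6)^(-1),
the coefficient of x^8 = 20

20


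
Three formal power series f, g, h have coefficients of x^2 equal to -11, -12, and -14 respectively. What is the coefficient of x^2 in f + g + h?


Series addition is componentwise:
-11 + -12 + -14
= -37

-37


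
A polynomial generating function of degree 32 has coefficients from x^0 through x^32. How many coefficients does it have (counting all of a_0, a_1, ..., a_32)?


A polynomial of degree 32 takes the form a_0 + a_1 x + ... + a_32 x^32.
The number of coefficients is 32 + 1 = 33.

33


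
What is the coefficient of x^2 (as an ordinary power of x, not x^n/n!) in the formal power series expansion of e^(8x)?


The exponential series is e^y = sum_{k>=0} y^k / k!. Substituting y = 8x gives
e^(8x) = sum_{k>=0} 8^k x^k / k!.
So the coefficient of x^n is a^n/n! with a = 8, n = 2:
8^2 / 2! = 64/2 = 32

32


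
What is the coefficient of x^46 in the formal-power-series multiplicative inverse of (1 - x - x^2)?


Let the inverse be f(x) = sum_{k>=0} a_k x^k. From f(x) * (1 - x - x^2) = 1 and matching coefficients:
 x^0: a_0 = 1.
 x^1: a_1 - a_0 = 0, so a_1 = 1.
 x^k (k >= 2): a_k - a_{k-1} - a_{k-2} = 0, i.e. a_k = a_{k-1} + a_{k-2}.
This is the Fibonacci-type recurrence shifted so that a_0 = a_1 = 1.
Iterating: a_0=1, a_1=1, a_2=2, a_3=3, a_4=5, a_5=8, a_6=13, a_7=21, a_8=34, a_9=55, ...
a_46 = 2971215073.

2971215073


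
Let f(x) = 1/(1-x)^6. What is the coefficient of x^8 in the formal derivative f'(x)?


Differentiate: d/dx [ 1/(1-x)^r ] = r / (1-x)^(r+1).
Here r = 6, so f'(x) = 6 / (1-x)^7.
The expansion of 1/(1-x)^(r+1) has coefficient of x^n equal to C(n+r, r).
So the coefficient of x^8 in f'(x) is
6 * C(14, 6) = 6 * 3003 = 18018

18018


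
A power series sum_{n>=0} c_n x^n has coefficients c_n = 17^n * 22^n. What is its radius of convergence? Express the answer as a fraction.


By the root test (Cauchy-Hadamard), the radius is R = 1 / limsup_n |c_n|^(1/n).
Here |c_n|^(1/n) = (17^n * 22^n)^(1/n) = 17 * 22 = 374 for all n.
So R = 1/374 = 1/374.

1/374


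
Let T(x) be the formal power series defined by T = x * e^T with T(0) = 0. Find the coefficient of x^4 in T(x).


Apply the Lagrange inversion formula: if T = x * phi(T) with phi(t) = e^t, then
[x^n] T = (1/n) [t^(n-1)] phi(t)^n = (1/n) [t^(n-1)] e^(n t) = (1/n) * n^(n-1) / (n-1)! = n^(n-1) / n!.
When c = 1 this is the Cayley count of rooted labeled trees on n vertices, divided by n!.
For n = 4: 4^3 / 4! = 64/24 = 8/3.

8/3


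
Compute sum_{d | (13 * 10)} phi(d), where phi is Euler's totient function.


First, 13 * 10 = 130. One classical identity is sum_{d | n} phi(d) = n (each k in [1, n] has a unique gcd with n, and among the k's with gcd(k, n) = n/d there are phi(d) of them). So the sum equals 130. We also verify directly:
Divisors of 130: 1, 2, 5, 10, 13, 26, 65, 130.
phi values: 1, 1, 4, 4, 12, 12, 48, 48.
Sum = 130.

130


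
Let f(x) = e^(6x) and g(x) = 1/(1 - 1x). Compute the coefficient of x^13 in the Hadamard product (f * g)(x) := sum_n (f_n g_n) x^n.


Expanding: f_k = 6^k/k! (from e^(6x)) and g_k = 1^k (from 1/(1 - 1x)). So the Hadamard coefficient (f * g)_k = 6^k 1^k / k! = (6)^k / k!.
For k = 13: 6^13/13! = 13060694016/6227020800 = 52488/25025.

52488/25025


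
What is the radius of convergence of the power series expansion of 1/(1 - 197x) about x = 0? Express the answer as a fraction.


Expanding 1/(1 - 197x) = sum_{k>=0} 197^k x^k, the series converges when |197x| < 1, i.e., |x| < 1/197.
So the radius of convergence is 1/197 = 1/197.

1/197


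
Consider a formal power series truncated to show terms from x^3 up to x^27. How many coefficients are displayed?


From x^3 to x^27 inclusive, the count is 27 - 3 + 1 = 25.

25


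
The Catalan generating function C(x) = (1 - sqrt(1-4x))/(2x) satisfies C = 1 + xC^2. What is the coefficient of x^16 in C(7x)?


Substituting x -> 7x scales the n-th coefficient by 7^n, so [x^16] C(7x) = 7^16 * C_16.
C_16 = C(2*16, 16)/(17) = 601080390/17 = 35357670.
So 7^16 * 35357670 = 33232930569601 * 35357670 = 1175038992212864189670.

1175038992212864189670


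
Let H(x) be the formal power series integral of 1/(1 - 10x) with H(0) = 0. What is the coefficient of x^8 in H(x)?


1/(1 - 10x) = sum_{k>=0} 10^k x^k. Integrating termwise with H(0) = 0:
H(x) = sum_{k>=0} 10^k x^(k+1) / (k+1) = sum_{m>=1} 10^(m-1) x^m / m.
For m = 8: 10^7/8 = 10000000/8 = 1250000.

1250000


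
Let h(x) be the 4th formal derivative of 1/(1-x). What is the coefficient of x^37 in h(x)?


Differentiating 4 times: d^4/dx^4 [1/(1-x)] = 4!/(1-x)^5.
The expansion 1/(1-x)^5 = sum_{k>=0} C(k+4, 4) x^k, so the coefficient of x^n in 4!/(1-x)^5 is 4! * C(n+4, 4).
For n = 37: 24 * C(41, 4) = 24 * 101270 = 2430480

2430480


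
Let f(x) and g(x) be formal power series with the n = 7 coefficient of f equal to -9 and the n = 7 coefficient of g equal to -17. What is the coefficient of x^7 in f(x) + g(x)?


Addition of formal power series is termwise.
The coefficient of x^7 in f + g = -9 + -17
= -26

-26


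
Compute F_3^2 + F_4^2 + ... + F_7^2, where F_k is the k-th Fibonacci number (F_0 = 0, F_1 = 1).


There is a standard identity sum_{k=0}^{N} F_k^2 = F_N * F_{N+1} (proved inductively from the telescoping relation F_k^2 = F_k F_{k+1} - F_{k-1} F_k). Then
sum_{k=3}^{7} F_k^2 = F_7 F_8 - F_2 F_3.
Computing: F_7 = 13, F_8 = 21, F_2 = 1, F_3 = 2.
Sum = 13 * 21 - 1 * 2 = 271.

271


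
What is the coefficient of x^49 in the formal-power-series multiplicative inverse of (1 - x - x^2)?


Let the inverse be f(x) = sum_{k>=0} a_k x^k. From f(x) * (1 - x - x^2) = 1 and matching coefficients:
 x^0: a_0 = 1.
 x^1: a_1 - a_0 = 0, so a_1 = 1.
 x^k (k >= 2): a_k - a_{k-1} - a_{k-2} = 0, i.e. a_k = a_{k-1} + a_{k-2}.
This is the Fibonacci-type recurrence shifted so that a_0 = a_1 = 1.
Iterating: a_0=1, a_1=1, a_2=2, a_3=3, a_4=5, a_5=8, a_6=13, a_7=21, a_8=34, a_9=55, ...
a_49 = 12586269025.

12586269025


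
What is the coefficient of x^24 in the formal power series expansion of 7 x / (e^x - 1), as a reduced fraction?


The exponential generating function for Bernoulli numbers is
x / (e^x - 1) = sum_{k>=0} B_k x^k / k!.
So the coefficient of x^24 in 7 x / (e^x - 1) is 7 B_24 / 24!.
Computing: B_24 = -236364091/2730, 24! = 620448401733239439360000, giving
7 * -236364091/2730 / 620448401733239439360000 = -236364091/241974876675963381350400000.

-236364091/241974876675963381350400000


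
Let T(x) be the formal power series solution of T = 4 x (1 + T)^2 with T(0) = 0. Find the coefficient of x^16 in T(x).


Apply the Lagrange inversion formula: if T = 4 x * phi(T) with phi(t) = (1 + t)^2, then [x^n] T = 4^n * (1/n) [t^(n-1)] phi(t)^n = 4^n * (1/n) [t^(n-1)] (1 + t)^(2n) = 4^n * (1/n) C(2n, n-1).
Using the identity C(2n, n-1) = C(2n, n) * n / (n+1), the unscaled factor equals C(2n, n) / (n+1) = C_n, the n-th Catalan number.
For n = 16: C_16 = C(32, 16) / 17 = 601080390/17 = 35357670.
With the 4^16 = 4294967296 factor, the coefficient is 4294967296 * 35357670 = 151860036312760320.

151860036312760320


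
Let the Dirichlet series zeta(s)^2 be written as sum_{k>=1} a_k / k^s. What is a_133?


The Dirichlet convolution of the constant function 1 with itself gives (1 * 1)(k) = sum_{d | k} 1 = d(k), the number of positive divisors of k.
Since zeta(s) = sum_{k>=1} 1/k^s, we have zeta(s)^2 = sum_{k>=1} d(k)/k^s, so a_k = d(k).
For k = 133: the divisors are 1, 7, 19, 133.
Count = 4.

4


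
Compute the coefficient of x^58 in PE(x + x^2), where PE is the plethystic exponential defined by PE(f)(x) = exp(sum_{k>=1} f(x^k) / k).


With f(x) = x + x^2, the exponent is sum_{k>=1} (x^k + x^(2k)) / k = -ln(1 - x) - ln(1 - x^2). Exponentiating:
PE(x + x^2) = 1 / ((1 - x)(1 - x^2)).
This is the generating function for partitions of n into parts of size 1 or 2. The number of 2's can be any j in 0..29, and the rest are 1's, so
[x^58] = floor(58/2) + 1 = 30.

30


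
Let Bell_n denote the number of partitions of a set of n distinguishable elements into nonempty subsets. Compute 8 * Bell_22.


Bell_22 can be computed from the Bell triangle or from Dobinski's identity Bell_n = (1/e) * sum_{k>=0} k^n / k!.
Computing Bell_22 = 4506715738447323.
Then 8 * 4506715738447323 = 36053725907578584.

36053725907578584


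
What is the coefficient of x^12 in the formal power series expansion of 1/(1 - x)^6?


The expansion 1/(1 - x)^r = sum_{k>=0} C(k + r - 1, r - 1) x^k follows from the multiset / negative-binomial theorem (or from repeated differentiation of the geometric series).
For r = 6 and k = 12:
C(17, 5) = 355687428096000 / (120 * 479001600) = 6188.

6188


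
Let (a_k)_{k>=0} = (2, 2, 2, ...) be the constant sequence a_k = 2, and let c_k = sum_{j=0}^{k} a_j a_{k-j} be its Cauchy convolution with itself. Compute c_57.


Since a_j = 2 for all j >= 0, the convolution sum becomes
c_k = sum_{j=0}^{k} 2 * 2 = 4 * (k + 1).
Equivalently, the generating function of (a_k) is 2/(1 - x) and its square is 4/(1 - x)^2 = sum_{k>=0} 4(k + 1) x^k.
For k = 57: 4 * 58 = 232.

232


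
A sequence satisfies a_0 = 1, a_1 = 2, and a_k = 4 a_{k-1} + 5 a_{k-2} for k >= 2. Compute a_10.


The characteristic equation is t^2 - 4 t - 5 = 0, with roots r_1 = 5 and r_2 = -1 (so c_1 = r_1 + r_2, c_2 = -r_1 r_2 as required).
One can use the closed form a_n = A r_1^n + B r_2^n, but direct iteration is more reliable:
a_0 = 1, a_1 = 2, a_2 = 13, a_3 = 62, a_4 = 313, a_5 = 1562, a_6 = 7813, a_7 = 39062, a_8 = 195313, a_9 = 976562, a_10 = 4882813.
So a_10 = 4882813.

4882813


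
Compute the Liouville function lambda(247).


The Liouville function is lambda(k) = (-1)^Omega(k), where Omega(k) counts the prime factors of k with multiplicity.
Factoring: 247 = 13 * 19, so Omega(247) = 2.
lambda(247) = (-1)^2 = 1.

1


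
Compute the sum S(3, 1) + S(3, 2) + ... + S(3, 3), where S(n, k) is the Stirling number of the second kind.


By definition, S(n, k) counts partitions of an n-set into exactly k nonempty blocks.
Computing row n = 3 for k = 1..3:
S(3, k): 1, 3, 1
Sum = 5. (This equals Bell_3 since the sum runs over all k.)

5


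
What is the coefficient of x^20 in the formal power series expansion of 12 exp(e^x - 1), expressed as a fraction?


exp(e^x - 1) is the exponential generating function for the Bell numbers Bell_k: exp(e^x - 1) = sum_{k>=0} Bell_k x^k / k!.
So the coefficient of x^20 in 12 exp(e^x - 1) is 12 Bell_20 / 20!.
Computing: Bell_20 = 51724158235372 and 20! = 2432902008176640000, giving
12 * 51724158235372/2432902008176640000 = 263898766507/1034397112320000.

263898766507/1034397112320000


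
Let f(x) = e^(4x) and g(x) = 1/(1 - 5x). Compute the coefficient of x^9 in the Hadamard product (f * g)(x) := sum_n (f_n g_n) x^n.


Expanding: f_k = 4^k/k! (from e^(4x)) and g_k = 5^k (from 1/(1 - 5x)). So the Hadamard coefficient (f * g)_k = 4^k 5^k / k! = (20)^k / k!.
For k = 9: 20^9/9! = 512000000000/362880 = 800000000/567.

800000000/567


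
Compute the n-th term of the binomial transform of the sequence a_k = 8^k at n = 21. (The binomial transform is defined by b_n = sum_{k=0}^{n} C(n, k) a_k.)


With a_k = 8^k, b_n = sum_{k=0}^{n} C(n, k) 8^k = (1 + 8)^n by the binomial theorem.
For n = 21: (1 + 8)^21 = 9^21 = 109418989131512359209.

109418989131512359209


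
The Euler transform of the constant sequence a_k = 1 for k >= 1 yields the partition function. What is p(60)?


The Euler transform converts the sequence a_k = 1 into the number of integer partitions.
Using the recurrence or dynamic programming:
p(60) = 966467

966467


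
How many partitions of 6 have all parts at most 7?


Using the generating function (1-x)^(-1)(1-x^2)^(-1)...(1-x^7)^(-1),
the coefficient of x^6 counts these restricted partitions.
Result = 11

11


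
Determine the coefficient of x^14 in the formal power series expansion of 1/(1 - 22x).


The geometric series identity gives 1/(1 - c x) = sum_{k>=0} c^k x^k, so the coefficient of x^k is c^k.
Here c = 22 and k = 14.
Computing: 22^14 = 6221821273427820544

6221821273427820544


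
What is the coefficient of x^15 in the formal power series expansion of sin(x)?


The Maclaurin series is sin(t) = sum_{k>=0} (-1)^k t^(2k+1) / (2k+1)!, so substituting t = x, only odd powers of x are nonzero, with coefficient of x^(2k+1) equal to (-1)^k / (2k+1)!.
Write 15 = 2*7 + 1, giving the coefficient (-1)^7 / 15! = -1/1307674368000 = -1/1307674368000.

-1/1307674368000


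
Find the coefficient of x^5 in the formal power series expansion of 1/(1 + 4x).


Write 1/(1 + c x) = 1/(1 - (-c) x) and apply the geometric-series identity
1/(1 - y) = sum_{k>=0} y^k to get 1/(1 + c x) = sum_{k>=0} (-c)^k x^k.
So the coefficient of x^k is (-c)^k = (-1)^k * c^k.
Here c = 4 and k = 5:
(-4)^5 = -1 * 1024 = -1024

-1024


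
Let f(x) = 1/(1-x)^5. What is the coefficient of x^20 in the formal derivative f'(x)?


Differentiate: d/dx [ 1/(1-x)^r ] = r / (1-x)^(r+1).
Here r = 5, so f'(x) = 5 / (1-x)^6.
The expansion of 1/(1-x)^(r+1) has coefficient of x^n equal to C(n+r, r).
So the coefficient of x^20 in f'(x) is
5 * C(25, 5) = 5 * 53130 = 265650

265650


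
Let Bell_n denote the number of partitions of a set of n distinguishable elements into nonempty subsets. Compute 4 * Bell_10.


Bell_10 can be computed from the Bell triangle or from Dobinski's identity Bell_n = (1/e) * sum_{k>=0} k^n / k!.
Computing Bell_10 = 115975.
Then 4 * 115975 = 463900.

463900


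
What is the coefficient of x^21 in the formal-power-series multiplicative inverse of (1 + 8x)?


The inverse is 1/(1 + 8x). Apply the geometric identity 1/(1 - y) = sum_{k>=0} y^k with y = -8x:
1/(1 + 8x) = sum_{k>=0} (-8)^k x^k.
So the coefficient of x^21 is (-8)^21 = -9223372036854775808.

-9223372036854775808


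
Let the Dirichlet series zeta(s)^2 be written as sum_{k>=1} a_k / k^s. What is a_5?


The Dirichlet convolution of the constant function 1 with itself gives (1 * 1)(k) = sum_{d | k} 1 = d(k), the number of positive divisors of k.
Since zeta(s) = sum_{k>=1} 1/k^s, we have zeta(s)^2 = sum_{k>=1} d(k)/k^s, so a_k = d(k).
For k = 5: the divisors are 1, 5.
Count = 2.

2


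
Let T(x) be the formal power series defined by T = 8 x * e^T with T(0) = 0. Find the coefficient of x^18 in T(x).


Apply the Lagrange inversion formula: if T = 8 x * phi(T) with phi(t) = e^t, then
[x^n] T = 8^n * (1/n) [t^(n-1)] phi(t)^n = 8^n * (1/n) [t^(n-1)] e^(n t) = 8^n * (1/n) * n^(n-1) / (n-1)! = 8^n * n^(n-1) / n!.
When c = 1 this is the Cayley count of rooted labeled trees on n vertices, divided by n!.
For n = 18: 8^18 * 18^17 / 18! = 18014398509481984 * 2185911559738696531968/6402373705728000 = 91580367978306252441724649472/14889875.

91580367978306252441724649472/14889875


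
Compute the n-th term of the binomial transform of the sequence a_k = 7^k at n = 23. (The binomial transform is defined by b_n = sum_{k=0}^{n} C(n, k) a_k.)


With a_k = 7^k, b_n = sum_{k=0}^{n} C(n, k) 7^k = (1 + 7)^n by the binomial theorem.
For n = 23: (1 + 7)^23 = 8^23 = 590295810358705651712.

590295810358705651712


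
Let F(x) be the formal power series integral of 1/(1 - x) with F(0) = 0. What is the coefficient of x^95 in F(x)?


1/(1 - x) = sum_{k>=0} x^k. Integrating termwise and using F(0) = 0 gives
F(x) = sum_{k>=0} x^(k+1) / (k+1) = sum_{m>=1} x^m / m = -ln(1 - x).
So the coefficient of x^95 is 1/95 = 1/95.

1/95


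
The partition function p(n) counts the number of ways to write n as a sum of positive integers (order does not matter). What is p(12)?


Using the generating function prod_{k>=1} 1/(1-x^k), we compute p(12).
By dynamic programming over parts 1 through 12:
p(12) = 77

77


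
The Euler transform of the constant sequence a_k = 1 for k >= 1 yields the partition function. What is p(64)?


The Euler transform converts the sequence a_k = 1 into the number of integer partitions.
Using the recurrence or dynamic programming:
p(64) = 1741630

1741630


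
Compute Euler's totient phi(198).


phi(n) counts integers in [1, n] coprime to n. Using the multiplicative formula phi(n) = n * prod_{p | n} (1 - 1/p):
198 = 2 * 3^2 * 11, so
phi(198) = 198 * (1 - 1/2) * (1 - 1/3) * (1 - 1/11) = 60.

60


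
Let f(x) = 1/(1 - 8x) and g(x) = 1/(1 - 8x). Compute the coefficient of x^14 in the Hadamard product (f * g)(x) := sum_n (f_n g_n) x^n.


f has coefficients f_k = 8^k and g has coefficients g_k = 8^k, so the Hadamard product has coefficient (f*g)_k = 8^k * 8^k = 64^k.
For k = 14: 64^14 = 19342813113834066795298816.

19342813113834066795298816


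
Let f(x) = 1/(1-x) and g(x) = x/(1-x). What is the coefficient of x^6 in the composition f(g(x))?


First simplify the composition: f(g(x)) = 1/(1 - x/(1-x)) = (1-x)/((1-x) - x) = (1-x)/(1-2x).
Now extract the coefficient. Write (1-x)/(1-2x) = 1/(1-2x) - x/(1-2x).
The coefficient of x^n in 1/(1-2x) is 2^n, and in x/(1-2x) is 2^(n-1) (for n >= 1).
So the coefficient of x^6 is 2^6 - 2^5 = 64 - 32 = 32.

32


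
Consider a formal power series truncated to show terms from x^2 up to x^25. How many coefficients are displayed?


From x^2 to x^25 inclusive, the count is 25 - 2 + 1 = 24.

24


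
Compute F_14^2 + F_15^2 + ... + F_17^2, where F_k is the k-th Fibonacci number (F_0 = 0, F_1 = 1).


There is a standard identity sum_{k=0}^{N} F_k^2 = F_N * F_{N+1} (proved inductively from the telescoping relation F_k^2 = F_k F_{k+1} - F_{k-1} F_k). Then
sum_{k=14}^{17} F_k^2 = F_17 F_18 - F_13 F_14.
Computing: F_17 = 1597, F_18 = 2584, F_13 = 233, F_14 = 377.
Sum = 1597 * 2584 - 233 * 377 = 4038807.

4038807


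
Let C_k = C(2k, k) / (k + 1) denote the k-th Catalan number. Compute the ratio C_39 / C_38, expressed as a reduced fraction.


Using C_k = (2k)! / (k! (k+1)!), the ratio C_{k+1}/C_k simplifies to
C_{k+1}/C_k = [(2k+2)! / ((k+1)! (k+2)!)] * [k! (k+1)! / (2k)!]
 = (2k+2)(2k+1) / ((k+1)(k+2)) = 2(2k+1) / (k+2).
For k = 38: 2(2*38 + 1) / (38 + 2) = 154/40 = 77/20.

77/20


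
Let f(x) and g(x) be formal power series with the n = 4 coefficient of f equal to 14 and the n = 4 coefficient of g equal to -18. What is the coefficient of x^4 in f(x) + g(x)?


Addition of formal power series is termwise.
The coefficient of x^4 in f + g = 14 + -18
= -4

-4


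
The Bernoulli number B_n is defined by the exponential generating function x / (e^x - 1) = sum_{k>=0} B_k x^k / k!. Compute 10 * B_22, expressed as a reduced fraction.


Bernoulli numbers can also be computed recursively via B_0 = 1 and sum_{j=0}^{m} C(m+1, j) B_j = 0 for m >= 1. Odd-index Bernoulli numbers vanish for k >= 3.
Computing B_22 = 854513/138, so 10 * B_22 = 10 * 854513/138 = 4272565/69.

4272565/69


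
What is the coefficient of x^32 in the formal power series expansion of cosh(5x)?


The Maclaurin series is cosh(t) = sum_{m>=0} t^(2m) / (2m)!, so substituting t = 5x, only even powers of x are nonzero, with coefficient of x^(2m) equal to 5^(2m) / (2m)!.
For x^32 the coefficient is 5^32/32! = 23283064365386962890625/263130836933693530167218012160000000 = 298023223876953125/3368074712751277186140390555648.

298023223876953125/3368074712751277186140390555648


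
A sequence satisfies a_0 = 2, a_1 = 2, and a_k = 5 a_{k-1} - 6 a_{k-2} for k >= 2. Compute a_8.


The characteristic equation is t^2 - 5 t + 6 = 0, with roots r_1 = 3 and r_2 = 2 (so c_1 = r_1 + r_2, c_2 = -r_1 r_2 as required).
One can use the closed form a_n = A r_1^n + B r_2^n, but direct iteration is more reliable:
a_0 = 2, a_1 = 2, a_2 = -2, a_3 = -22, a_4 = -98, a_5 = -358, a_6 = -1202, a_7 = -3862, a_8 = -12098.
So a_8 = -12098.

-12098


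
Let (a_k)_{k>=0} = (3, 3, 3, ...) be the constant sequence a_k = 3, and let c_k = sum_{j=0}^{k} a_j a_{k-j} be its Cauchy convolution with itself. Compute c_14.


Since a_j = 3 for all j >= 0, the convolution sum becomes
c_k = sum_{j=0}^{k} 3 * 3 = 9 * (k + 1).
Equivalently, the generating function of (a_k) is 3/(1 - x) and its square is 9/(1 - x)^2 = sum_{k>=0} 9(k + 1) x^k.
For k = 14: 9 * 15 = 135.

135


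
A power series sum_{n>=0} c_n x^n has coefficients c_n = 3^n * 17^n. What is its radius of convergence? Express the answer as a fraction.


By the root test (Cauchy-Hadamard), the radius is R = 1 / limsup_n |c_n|^(1/n).
Here |c_n|^(1/n) = (3^n * 17^n)^(1/n) = 3 * 17 = 51 for all n.
So R = 1/51 = 1/51.

1/51


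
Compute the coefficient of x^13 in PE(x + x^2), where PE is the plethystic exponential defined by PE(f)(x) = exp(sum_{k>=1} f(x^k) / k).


With f(x) = x + x^2, the exponent is sum_{k>=1} (x^k + x^(2k)) / k = -ln(1 - x) - ln(1 - x^2). Exponentiating:
PE(x + x^2) = 1 / ((1 - x)(1 - x^2)).
This is the generating function for partitions of n into parts of size 1 or 2. The number of 2's can be any j in 0..6, and the rest are 1's, so
[x^13] = floor(13/2) + 1 = 7.

7
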